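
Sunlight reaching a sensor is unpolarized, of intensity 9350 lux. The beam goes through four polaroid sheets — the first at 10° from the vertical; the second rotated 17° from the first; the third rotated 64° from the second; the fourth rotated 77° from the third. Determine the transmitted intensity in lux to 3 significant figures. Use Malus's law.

I ≈ 41.6 lux

Unpolarized light through the first polarizer → I₁ = 9350 lux/2 = 4675 lux, polarized at 10°.
I₂ = I₁ · cos²(17°) = 4675 · 0.9145 = 4275 lux.
I₃ = I₂ · cos²(64°) = 4275 · 0.1922 = 821.6 lux.
I₄ = I₃ · cos²(77°) = 821.6 · 0.0506 = 41.58 lux.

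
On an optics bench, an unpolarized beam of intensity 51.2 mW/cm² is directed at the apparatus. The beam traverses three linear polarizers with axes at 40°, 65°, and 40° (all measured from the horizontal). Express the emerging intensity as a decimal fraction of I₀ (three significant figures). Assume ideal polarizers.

I/I₀ ≈ 0.337

Unpolarized light through the first polarizer → I₁ = 51.2 mW/cm²/2 = 25.6 mW/cm², polarized at 40°.
I₂ = I₁ · cos²(25°) = 25.6 · 0.8214 = 21.03 mW/cm².
I₃ = I₂ · cos²(25°) = 21.03 · 0.8214 = 17.27 mW/cm².
Transmitted fraction = 0.3373.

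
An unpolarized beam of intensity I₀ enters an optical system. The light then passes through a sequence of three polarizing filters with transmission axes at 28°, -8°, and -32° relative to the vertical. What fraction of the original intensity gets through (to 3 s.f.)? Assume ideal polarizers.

Unpolarized light through the first polarizer → I₁ = ½ I₀, now polarized at 28°.
I₂ = I₁ cos²(-8° − 28°) = 0.5 I₀ · cos²(36°) = 0.3273 I₀.
I₃ = I₂ cos²(-32° + 8°) = 0.3273 I₀ · cos²(24°) = 0.2731 I₀.
Transmitted fraction = 0.2731.

≈ 0.273 I₀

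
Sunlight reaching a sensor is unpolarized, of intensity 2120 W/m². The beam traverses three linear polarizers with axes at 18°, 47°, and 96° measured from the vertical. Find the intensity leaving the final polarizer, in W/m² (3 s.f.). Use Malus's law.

Unpolarized light through the first polarizer → I₁ = 2120 W/m²/2 = 1060 W/m², polarized at 18°.
I₂ = I₁ · cos²(29°) = 1060 · 0.765 = 810.9 W/m².
I₃ = I₂ · cos²(49°) = 810.9 · 0.4304 = 349 W/m².

I ≈ 349 W/m²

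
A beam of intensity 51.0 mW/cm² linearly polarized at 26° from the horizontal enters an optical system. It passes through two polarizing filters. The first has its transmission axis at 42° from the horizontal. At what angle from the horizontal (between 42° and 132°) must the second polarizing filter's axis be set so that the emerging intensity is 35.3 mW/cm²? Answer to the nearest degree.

θ ≈ 72°

By Malus's law, I₁ = I₀ cos²(42° − 26°) = I₀ cos²(16°) = 0.924 I₀.
Target fraction: 35.3 / 51.0 mW/cm² = 0.6922 of I₀.
Need I₂/I₀ = 0.6922, so cos²(θ − 42°) = 0.6922 / 0.924 = 0.7491.
θ − 42° = arccos(√0.7491) = 30.1°, giving θ ≈ 42 + 30.1 = 72.1°.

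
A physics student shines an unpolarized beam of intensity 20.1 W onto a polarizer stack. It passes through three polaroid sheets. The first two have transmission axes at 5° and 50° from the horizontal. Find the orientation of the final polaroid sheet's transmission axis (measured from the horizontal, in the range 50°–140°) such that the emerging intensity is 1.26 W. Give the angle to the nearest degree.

θ ≈ 110°

Unpolarized light through the first polarizer → I₁ = ½ I₀, now polarized at 5°.
I₂ = I₁ cos²(50° − 5°) = 0.5 I₀ · cos²(45°) = 0.25 I₀.
Target fraction: 1.26 / 20.1 W = 0.06269 of I₀.
Need I₃/I₀ = 0.06269, so cos²(θ − 50°) = 0.06269 / 0.25 = 0.2507.
θ − 50° = arccos(√0.2507) = 60.0°, giving θ ≈ 50 + 60.0 = 110.0°.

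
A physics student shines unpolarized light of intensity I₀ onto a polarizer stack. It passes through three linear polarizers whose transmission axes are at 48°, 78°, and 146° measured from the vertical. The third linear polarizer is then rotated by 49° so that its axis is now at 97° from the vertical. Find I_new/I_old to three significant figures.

I_new/I_old ≈ 6.37

Before rotation:
Unpolarized light through the first polarizer → I₁ = ½ I₀, now polarized at 48°.
I₂ = I₁ cos²(78° − 48°) = 0.5 I₀ · cos²(30°) = 0.375 I₀.
I₃ = I₂ cos²(146° − 78°) = 0.375 I₀ · cos²(68°) = 0.05262 I₀.
After rotation:
Unpolarized light through the first polarizer → I₁ = ½ I₀, now polarized at 48°.
I₂ = I₁ cos²(78° − 48°) = 0.5 I₀ · cos²(30°) = 0.375 I₀.
I₃ = I₂ cos²(97° − 78°) = 0.375 I₀ · cos²(19°) = 0.3353 I₀.
Ratio = 0.3353 / 0.05262 = 6.371.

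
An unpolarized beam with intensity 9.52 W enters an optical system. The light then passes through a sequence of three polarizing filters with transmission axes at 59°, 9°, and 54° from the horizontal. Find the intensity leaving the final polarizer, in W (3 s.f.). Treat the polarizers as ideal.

I ≈ 0.983 W

Unpolarized light through the first polarizer → I₁ = 9.52 W/2 = 4.76 W, polarized at 59°.
I₂ = I₁ · cos²(50°) = 4.76 · 0.4132 = 1.967 W.
I₃ = I₂ · cos²(45°) = 1.967 · 0.5 = 0.9834 W.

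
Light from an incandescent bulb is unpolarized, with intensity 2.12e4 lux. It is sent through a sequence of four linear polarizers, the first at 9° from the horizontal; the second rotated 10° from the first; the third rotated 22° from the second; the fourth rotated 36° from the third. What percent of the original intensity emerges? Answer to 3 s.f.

≈ 27.3%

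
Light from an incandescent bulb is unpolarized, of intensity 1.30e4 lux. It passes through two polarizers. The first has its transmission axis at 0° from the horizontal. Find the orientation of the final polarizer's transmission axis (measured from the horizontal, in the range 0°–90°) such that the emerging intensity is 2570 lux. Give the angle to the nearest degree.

θ ≈ 51°

Unpolarized light through the first polarizer → I₁ = ½ I₀, now polarized at 0°.
Target fraction: 2570 / 1.30e4 lux = 0.1977 of I₀.
Need I₂/I₀ = 0.1977, so cos²(θ − 0°) = 0.1977 / 0.5 = 0.3954.
θ − 0° = arccos(√0.3954) = 51.0°, giving θ ≈ 0 + 51.0 = 51.0°.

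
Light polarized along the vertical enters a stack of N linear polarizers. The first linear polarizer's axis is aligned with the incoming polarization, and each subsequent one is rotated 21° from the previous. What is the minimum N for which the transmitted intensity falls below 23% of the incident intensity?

N = 12

First polarizer is aligned with the polarization: full transmission.
Each further stage multiplies by cos²(21°) = 0.8716.
After N polarizers: T = 0.8716^(N−1). Require T < 0.23 ⇒ N−1 > ln(0.23)/ln(0.8716) = 10.69, so N−1 ≥ 11 and N = 12.
Check: N=12 gives T = 0.2205 < 0.23; N=11 gives T = 0.253.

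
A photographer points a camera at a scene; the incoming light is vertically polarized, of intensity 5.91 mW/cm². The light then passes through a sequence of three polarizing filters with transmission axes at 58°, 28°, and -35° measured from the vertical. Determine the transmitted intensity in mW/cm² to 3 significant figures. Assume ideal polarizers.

I₁ = 5.91 mW/cm² · cos²(58°) = 1.66 mW/cm².
I₂ = I₁ · cos²(30°) = 1.66 · 0.75 = 1.245 mW/cm².
I₃ = I₂ · cos²(63°) = 1.245 · 0.2061 = 0.2565 mW/cm².

I ≈ 0.257 mW/cm²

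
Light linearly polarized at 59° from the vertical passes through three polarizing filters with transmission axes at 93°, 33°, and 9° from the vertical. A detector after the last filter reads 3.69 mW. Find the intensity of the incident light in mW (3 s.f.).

I₀ ≈ 25.7 mW

By Malus's law, I₁ = I₀ cos²(93° − 59°) = I₀ cos²(34°) = 0.6873 I₀.
I₂ = I₁ cos²(33° − 93°) = 0.6873 I₀ · cos²(60°) = 0.1718 I₀.
I₃ = I₂ cos²(9° − 33°) = 0.1718 I₀ · cos²(24°) = 0.1434 I₀.
So 3.69 mW = 0.1434 I₀, giving I₀ = 3.69/0.1434 = 25.73 mW.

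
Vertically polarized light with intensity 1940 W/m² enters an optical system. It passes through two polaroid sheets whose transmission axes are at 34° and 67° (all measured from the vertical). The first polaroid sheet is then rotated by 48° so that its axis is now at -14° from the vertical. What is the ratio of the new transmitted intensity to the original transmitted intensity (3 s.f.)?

Before rotation:
I₁ = I₀ cos²(34° − 0°) = I₀ cos²(34°) = 0.6873 I₀.
I₂ = I₁ cos²(67° − 34°) = 0.6873 I₀ · cos²(33°) = 0.4834 I₀.
After rotation:
I₁ = I₀ cos²(-14° − 0°) = I₀ cos²(14°) = 0.9415 I₀.
I₂ = I₁ cos²(67° + 14°) = 0.9415 I₀ · cos²(81°) = 0.02304 I₀.
Ratio = 0.02304 / 0.4834 = 0.04766.

I_new/I_old ≈ 0.0477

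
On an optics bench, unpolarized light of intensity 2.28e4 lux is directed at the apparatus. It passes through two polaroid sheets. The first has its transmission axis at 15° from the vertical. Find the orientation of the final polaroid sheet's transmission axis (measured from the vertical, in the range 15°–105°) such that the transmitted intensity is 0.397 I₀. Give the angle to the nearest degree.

Unpolarized light through the first polarizer → I₁ = ½ I₀, now polarized at 15°.
Need I₂/I₀ = 0.397, so cos²(θ − 15°) = 0.397 / 0.5 = 0.794.
θ − 15° = arccos(√0.794) = 27.0°, giving θ ≈ 15 + 27.0 = 42.0°.

θ ≈ 42°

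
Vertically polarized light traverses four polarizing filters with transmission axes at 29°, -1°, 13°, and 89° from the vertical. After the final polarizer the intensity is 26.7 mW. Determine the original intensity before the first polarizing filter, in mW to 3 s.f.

By Malus's law, I₁ = I₀ cos²(29° − 0°) = I₀ cos²(29°) = 0.765 I₀.
I₂ = I₁ cos²(-1° − 29°) = 0.765 I₀ · cos²(30°) = 0.5737 I₀.
I₃ = I₂ cos²(13° + 1°) = 0.5737 I₀ · cos²(14°) = 0.5401 I₀.
I₄ = I₃ cos²(89° − 13°) = 0.5401 I₀ · cos²(76°) = 0.03161 I₀.
So 26.7 mW = 0.03161 I₀, giving I₀ = 26.7/0.03161 = 844.6 mW.

I₀ ≈ 845 mW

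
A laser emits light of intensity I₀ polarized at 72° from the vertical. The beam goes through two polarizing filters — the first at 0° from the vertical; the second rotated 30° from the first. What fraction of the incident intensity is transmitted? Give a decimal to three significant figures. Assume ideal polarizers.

≈ 0.0716 I₀

I₁ = I₀ cos²(0° − 72°) = I₀ cos²(72°) = 0.09549 I₀.
I₂ = I₁ cos²(30°) = 0.09549 · 0.75 I₀ = 0.07162 I₀.
Transmitted fraction = 0.07162.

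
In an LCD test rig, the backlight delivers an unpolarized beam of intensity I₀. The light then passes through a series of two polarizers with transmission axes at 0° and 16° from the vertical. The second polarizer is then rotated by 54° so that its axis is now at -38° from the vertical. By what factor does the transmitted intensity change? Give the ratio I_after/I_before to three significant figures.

I_new/I_old ≈ 0.672

Before rotation:
Unpolarized light through the first polarizer → I₁ = ½ I₀, now polarized at 0°.
I₂ = I₁ cos²(16° − 0°) = 0.5 I₀ · cos²(16°) = 0.462 I₀.
After rotation:
Unpolarized light through the first polarizer → I₁ = ½ I₀, now polarized at 0°.
I₂ = I₁ cos²(-38° − 0°) = 0.5 I₀ · cos²(38°) = 0.3105 I₀.
Ratio = 0.3105 / 0.462 = 0.672.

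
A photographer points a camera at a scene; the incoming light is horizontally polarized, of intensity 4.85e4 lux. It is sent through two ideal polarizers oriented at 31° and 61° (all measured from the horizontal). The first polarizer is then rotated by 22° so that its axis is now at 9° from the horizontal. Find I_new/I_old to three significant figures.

I_new/I_old ≈ 0.671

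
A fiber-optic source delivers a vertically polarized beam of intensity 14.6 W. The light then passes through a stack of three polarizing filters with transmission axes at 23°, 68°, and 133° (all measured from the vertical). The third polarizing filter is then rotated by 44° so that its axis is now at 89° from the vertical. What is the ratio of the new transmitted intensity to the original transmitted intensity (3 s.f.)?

Before rotation:
By Malus's law, I₁ = I₀ cos²(23° − 0°) = I₀ cos²(23°) = 0.8473 I₀.
I₂ = I₁ cos²(68° − 23°) = 0.8473 I₀ · cos²(45°) = 0.4237 I₀.
I₃ = I₂ cos²(133° − 68°) = 0.4237 I₀ · cos²(65°) = 0.07567 I₀.
After rotation:
I₁ = I₀ cos²(23° − 0°) = I₀ cos²(23°) = 0.8473 I₀.
I₂ = I₁ cos²(68° − 23°) = 0.8473 I₀ · cos²(45°) = 0.4237 I₀.
I₃ = I₂ cos²(89° − 68°) = 0.4237 I₀ · cos²(21°) = 0.3693 I₀.
Ratio = 0.3693 / 0.07567 = 4.88.

I_new/I_old ≈ 4.88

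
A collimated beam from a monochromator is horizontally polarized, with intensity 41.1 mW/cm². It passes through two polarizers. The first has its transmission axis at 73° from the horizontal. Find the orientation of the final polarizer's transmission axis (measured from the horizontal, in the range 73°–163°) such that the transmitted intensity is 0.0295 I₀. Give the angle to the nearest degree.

I₁ = I₀ cos²(73° − 0°) = I₀ cos²(73°) = 0.08548 I₀.
Need I₂/I₀ = 0.0295, so cos²(θ − 73°) = 0.0295 / 0.08548 = 0.3451.
θ − 73° = arccos(√0.3451) = 54.0°, giving θ ≈ 73 + 54.0 = 127.0°.

θ ≈ 127°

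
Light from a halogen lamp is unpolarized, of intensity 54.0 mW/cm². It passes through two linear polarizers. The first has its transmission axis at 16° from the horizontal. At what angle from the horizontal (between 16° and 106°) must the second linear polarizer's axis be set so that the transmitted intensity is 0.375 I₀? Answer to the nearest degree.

θ ≈ 46°

Unpolarized light through the first polarizer → I₁ = ½ I₀, now polarized at 16°.
Need I₂/I₀ = 0.375, so cos²(θ − 16°) = 0.375 / 0.5 = 0.75.
θ − 16° = arccos(√0.75) = 30.0°, giving θ ≈ 16 + 30.0 = 46.0°.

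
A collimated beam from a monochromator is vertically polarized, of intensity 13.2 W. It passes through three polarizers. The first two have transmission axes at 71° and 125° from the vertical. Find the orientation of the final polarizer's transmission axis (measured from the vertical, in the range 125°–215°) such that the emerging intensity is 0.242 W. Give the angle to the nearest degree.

θ ≈ 170°

I₁ = I₀ cos²(71° − 0°) = I₀ cos²(71°) = 0.106 I₀.
I₂ = I₁ cos²(125° − 71°) = 0.106 I₀ · cos²(54°) = 0.03662 I₀.
Target fraction: 0.242 / 13.2 W = 0.01833 of I₀.
Need I₃/I₀ = 0.01833, so cos²(θ − 125°) = 0.01833 / 0.03662 = 0.5006.
θ − 125° = arccos(√0.5006) = 45.0°, giving θ ≈ 125 + 45.0 = 170.0°.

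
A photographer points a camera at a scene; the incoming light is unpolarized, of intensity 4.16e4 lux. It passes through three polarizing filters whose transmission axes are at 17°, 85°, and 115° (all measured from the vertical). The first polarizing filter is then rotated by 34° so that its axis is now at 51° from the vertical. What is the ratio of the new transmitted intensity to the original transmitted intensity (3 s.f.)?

I_new/I_old ≈ 4.90

Before rotation:
Unpolarized light through the first polarizer → I₁ = ½ I₀, now polarized at 17°.
I₂ = I₁ cos²(85° − 17°) = 0.5 I₀ · cos²(68°) = 0.07017 I₀.
I₃ = I₂ cos²(115° − 85°) = 0.07017 I₀ · cos²(30°) = 0.05262 I₀.
After rotation:
Unpolarized light through the first polarizer → I₁ = ½ I₀, now polarized at 51°.
I₂ = I₁ cos²(85° − 51°) = 0.5 I₀ · cos²(34°) = 0.3437 I₀.
I₃ = I₂ cos²(115° − 85°) = 0.3437 I₀ · cos²(30°) = 0.2577 I₀.
Ratio = 0.2577 / 0.05262 = 4.898.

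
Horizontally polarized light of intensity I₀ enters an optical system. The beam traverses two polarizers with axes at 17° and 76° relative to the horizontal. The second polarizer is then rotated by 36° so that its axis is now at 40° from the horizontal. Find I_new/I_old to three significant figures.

Before rotation:
By Malus's law, I₁ = I₀ cos²(17° − 0°) = I₀ cos²(17°) = 0.9145 I₀.
I₂ = I₁ cos²(76° − 17°) = 0.9145 I₀ · cos²(59°) = 0.2426 I₀.
After rotation:
I₁ = I₀ cos²(17° − 0°) = I₀ cos²(17°) = 0.9145 I₀.
I₂ = I₁ cos²(40° − 17°) = 0.9145 I₀ · cos²(23°) = 0.7749 I₀.
Ratio = 0.7749 / 0.2426 = 3.194.

I_new/I_old ≈ 3.19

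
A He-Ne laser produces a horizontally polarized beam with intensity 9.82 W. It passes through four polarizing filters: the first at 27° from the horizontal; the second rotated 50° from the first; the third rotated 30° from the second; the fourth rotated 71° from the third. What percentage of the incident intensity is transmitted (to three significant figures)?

I₁ = 9.82 W · cos²(27°) = 7.796 W.
I₂ = I₁ · cos²(50°) = 7.796 · 0.4132 = 3.221 W.
I₃ = I₂ · cos²(30°) = 3.221 · 0.75 = 2.416 W.
I₄ = I₃ · cos²(71°) = 2.416 · 0.106 = 0.2561 W.
That is 2.608% of the incident intensity.

≈ 2.61%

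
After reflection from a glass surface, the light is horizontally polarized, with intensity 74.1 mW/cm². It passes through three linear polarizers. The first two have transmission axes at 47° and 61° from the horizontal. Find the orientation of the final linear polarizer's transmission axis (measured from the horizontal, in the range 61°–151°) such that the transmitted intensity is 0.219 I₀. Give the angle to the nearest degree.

θ ≈ 106°

By Malus's law, I₁ = I₀ cos²(47° − 0°) = I₀ cos²(47°) = 0.4651 I₀.
I₂ = I₁ cos²(61° − 47°) = 0.4651 I₀ · cos²(14°) = 0.4379 I₀.
Need I₃/I₀ = 0.219, so cos²(θ − 61°) = 0.219 / 0.4379 = 0.5001.
θ − 61° = arccos(√0.5001) = 45.0°, giving θ ≈ 61 + 45.0 = 106.0°.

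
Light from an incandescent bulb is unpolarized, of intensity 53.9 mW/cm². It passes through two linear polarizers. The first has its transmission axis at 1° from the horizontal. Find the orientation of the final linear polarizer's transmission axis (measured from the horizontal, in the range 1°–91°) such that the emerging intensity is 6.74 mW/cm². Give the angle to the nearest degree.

θ ≈ 61°

Unpolarized light through the first polarizer → I₁ = ½ I₀, now polarized at 1°.
Target fraction: 6.74 / 53.9 mW/cm² = 0.125 of I₀.
Need I₂/I₀ = 0.125, so cos²(θ − 1°) = 0.125 / 0.5 = 0.2501.
θ − 1° = arccos(√0.2501) = 60.0°, giving θ ≈ 1 + 60.0 = 61.0°.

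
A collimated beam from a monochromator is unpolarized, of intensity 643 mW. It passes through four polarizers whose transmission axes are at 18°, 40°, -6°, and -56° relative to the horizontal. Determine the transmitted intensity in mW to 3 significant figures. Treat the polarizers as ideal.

Unpolarized light through the first polarizer → I₁ = 643 mW/2 = 321.5 mW, polarized at 18°.
I₂ = I₁ · cos²(22°) = 321.5 · 0.8597 = 276.4 mW.
I₃ = I₂ · cos²(46°) = 276.4 · 0.4826 = 133.4 mW.
I₄ = I₃ · cos²(50°) = 133.4 · 0.4132 = 55.1 mW.

I ≈ 55.1 mW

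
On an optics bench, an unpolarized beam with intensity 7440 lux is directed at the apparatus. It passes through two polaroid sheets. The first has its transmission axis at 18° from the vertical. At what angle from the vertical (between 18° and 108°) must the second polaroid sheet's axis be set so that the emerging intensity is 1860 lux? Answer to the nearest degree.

θ ≈ 63°

Unpolarized light through the first polarizer → I₁ = ½ I₀, now polarized at 18°.
Target fraction: 1860 / 7440 lux = 0.25 of I₀.
Need I₂/I₀ = 0.25, so cos²(θ − 18°) = 0.25 / 0.5 = 0.5.
θ − 18° = arccos(√0.5) = 45.0°, giving θ ≈ 18 + 45.0 = 63.0°.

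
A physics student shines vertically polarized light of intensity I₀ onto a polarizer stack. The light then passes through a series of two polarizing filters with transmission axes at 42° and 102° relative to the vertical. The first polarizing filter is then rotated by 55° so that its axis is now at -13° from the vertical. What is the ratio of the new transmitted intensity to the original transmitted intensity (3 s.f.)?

Before rotation:
I₁ = I₀ cos²(42° − 0°) = I₀ cos²(42°) = 0.5523 I₀.
I₂ = I₁ cos²(102° − 42°) = 0.5523 I₀ · cos²(60°) = 0.1381 I₀.
After rotation:
I₁ = I₀ cos²(-13° − 0°) = I₀ cos²(13°) = 0.9494 I₀.
Angle between axes 1 and 2: 65°. I₂ = 0.9494 I₀ · cos²(65°) = 0.1696 I₀.
Ratio = 0.1696 / 0.1381 = 1.228.

I_new/I_old ≈ 1.23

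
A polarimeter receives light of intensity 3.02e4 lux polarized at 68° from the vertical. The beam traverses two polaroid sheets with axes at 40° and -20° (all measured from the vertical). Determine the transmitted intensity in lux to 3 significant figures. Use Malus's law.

I ≈ 5890 lux

By Malus's law, I₁ = 3.02e4 lux · cos²(28°) = 2.354e+04 lux.
I₂ = I₁ · cos²(60°) = 2.354e+04 · 0.25 = 5886 lux.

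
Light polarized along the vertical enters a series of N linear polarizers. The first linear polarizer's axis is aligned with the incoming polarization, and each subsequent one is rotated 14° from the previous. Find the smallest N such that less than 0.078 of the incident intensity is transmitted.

N = 44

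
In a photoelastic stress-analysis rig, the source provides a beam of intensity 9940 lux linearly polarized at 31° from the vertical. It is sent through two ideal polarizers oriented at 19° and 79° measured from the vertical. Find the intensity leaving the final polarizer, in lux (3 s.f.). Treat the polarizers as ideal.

I₁ = 9940 lux · cos²(12°) = 9510 lux.
I₂ = I₁ · cos²(60°) = 9510 · 0.25 = 2378 lux.

I ≈ 2380 lux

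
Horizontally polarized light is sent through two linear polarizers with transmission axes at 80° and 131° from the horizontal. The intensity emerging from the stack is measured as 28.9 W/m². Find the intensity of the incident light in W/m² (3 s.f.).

I₀ ≈ 2420 W/m²

By Malus's law, I₁ = I₀ cos²(80° − 0°) = I₀ cos²(80°) = 0.03015 I₀.
I₂ = I₁ cos²(131° − 80°) = 0.03015 I₀ · cos²(51°) = 0.01194 I₀.
So 28.9 W/m² = 0.01194 I₀, giving I₀ = 28.9/0.01194 = 2420 W/m².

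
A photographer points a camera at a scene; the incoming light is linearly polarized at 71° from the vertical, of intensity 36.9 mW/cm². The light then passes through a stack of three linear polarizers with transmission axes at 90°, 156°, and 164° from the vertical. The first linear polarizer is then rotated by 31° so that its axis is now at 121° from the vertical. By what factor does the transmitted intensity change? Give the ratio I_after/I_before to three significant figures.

Before rotation:
By Malus's law, I₁ = I₀ cos²(90° − 71°) = I₀ cos²(19°) = 0.894 I₀.
I₂ = I₁ cos²(156° − 90°) = 0.894 I₀ · cos²(66°) = 0.1479 I₀.
I₃ = I₂ cos²(164° − 156°) = 0.1479 I₀ · cos²(8°) = 0.145 I₀.
After rotation:
I₁ = I₀ cos²(121° − 71°) = I₀ cos²(50°) = 0.4132 I₀.
I₂ = I₁ cos²(156° − 121°) = 0.4132 I₀ · cos²(35°) = 0.2772 I₀.
I₃ = I₂ cos²(164° − 156°) = 0.2772 I₀ · cos²(8°) = 0.2719 I₀.
Ratio = 0.2719 / 0.145 = 1.875.

I_new/I_old ≈ 1.87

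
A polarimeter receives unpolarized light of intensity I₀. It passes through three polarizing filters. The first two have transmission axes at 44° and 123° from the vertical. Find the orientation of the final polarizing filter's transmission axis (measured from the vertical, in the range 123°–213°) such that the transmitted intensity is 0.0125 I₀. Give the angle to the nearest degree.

Unpolarized light through the first polarizer → I₁ = ½ I₀, now polarized at 44°.
I₂ = I₁ cos²(123° − 44°) = 0.5 I₀ · cos²(79°) = 0.0182 I₀.
Need I₃/I₀ = 0.0125, so cos²(θ − 123°) = 0.0125 / 0.0182 = 0.6867.
θ − 123° = arccos(√0.6867) = 34.0°, giving θ ≈ 123 + 34.0 = 157.0°.

θ ≈ 157°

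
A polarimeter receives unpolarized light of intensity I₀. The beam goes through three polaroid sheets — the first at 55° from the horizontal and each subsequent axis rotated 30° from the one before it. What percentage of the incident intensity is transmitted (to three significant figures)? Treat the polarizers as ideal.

≈ 28.1%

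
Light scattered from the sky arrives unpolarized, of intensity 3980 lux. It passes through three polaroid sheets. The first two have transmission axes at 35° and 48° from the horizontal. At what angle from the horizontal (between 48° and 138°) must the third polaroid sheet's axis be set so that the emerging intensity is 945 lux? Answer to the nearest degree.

Unpolarized light through the first polarizer → I₁ = ½ I₀, now polarized at 35°.
I₂ = I₁ cos²(48° − 35°) = 0.5 I₀ · cos²(13°) = 0.4747 I₀.
Target fraction: 945 / 3980 lux = 0.2374 of I₀.
Need I₃/I₀ = 0.2374, so cos²(θ − 48°) = 0.2374 / 0.4747 = 0.5002.
θ − 48° = arccos(√0.5002) = 45.0°, giving θ ≈ 48 + 45.0 = 93.0°.

θ ≈ 93°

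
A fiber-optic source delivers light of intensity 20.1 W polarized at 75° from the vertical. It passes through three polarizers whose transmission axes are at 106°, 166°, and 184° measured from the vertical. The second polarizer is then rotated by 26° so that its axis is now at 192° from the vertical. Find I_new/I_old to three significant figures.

I_new/I_old ≈ 0.0211

Before rotation:
I₁ = I₀ cos²(106° − 75°) = I₀ cos²(31°) = 0.7347 I₀.
I₂ = I₁ cos²(166° − 106°) = 0.7347 I₀ · cos²(60°) = 0.1837 I₀.
I₃ = I₂ cos²(184° − 166°) = 0.1837 I₀ · cos²(18°) = 0.1661 I₀.
After rotation:
I₁ = I₀ cos²(106° − 75°) = I₀ cos²(31°) = 0.7347 I₀.
I₂ = I₁ cos²(192° − 106°) = 0.7347 I₀ · cos²(86°) = 0.003575 I₀.
I₃ = I₂ cos²(184° − 192°) = 0.003575 I₀ · cos²(8°) = 0.003506 I₀.
Ratio = 0.003506 / 0.1661 = 0.0211.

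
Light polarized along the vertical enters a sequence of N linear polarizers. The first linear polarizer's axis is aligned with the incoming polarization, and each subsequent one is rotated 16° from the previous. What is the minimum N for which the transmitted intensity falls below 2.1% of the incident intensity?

N = 50

First polarizer is aligned with the polarization: full transmission.
Each further stage multiplies by cos²(16°) = 0.924.
After N polarizers: T = 0.924^(N−1). Require T < 0.021 ⇒ N−1 > ln(0.021)/ln(0.924) = 48.89, so N−1 ≥ 49 and N = 50.
Check: N=50 gives T = 0.02082 < 0.021; N=49 gives T = 0.02253.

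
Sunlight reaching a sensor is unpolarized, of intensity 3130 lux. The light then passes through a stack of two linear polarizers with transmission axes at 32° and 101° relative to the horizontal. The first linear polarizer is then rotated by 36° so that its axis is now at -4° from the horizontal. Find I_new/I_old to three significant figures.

I_new/I_old ≈ 0.522

Before rotation:
Unpolarized light through the first polarizer → I₁ = ½ I₀, now polarized at 32°.
I₂ = I₁ cos²(101° − 32°) = 0.5 I₀ · cos²(69°) = 0.06421 I₀.
After rotation:
Unpolarized light through the first polarizer → I₁ = ½ I₀, now polarized at -4°.
Angle between axes 1 and 2: 75°. I₂ = 0.5 I₀ · cos²(75°) = 0.03349 I₀.
Ratio = 0.03349 / 0.06421 = 0.5216.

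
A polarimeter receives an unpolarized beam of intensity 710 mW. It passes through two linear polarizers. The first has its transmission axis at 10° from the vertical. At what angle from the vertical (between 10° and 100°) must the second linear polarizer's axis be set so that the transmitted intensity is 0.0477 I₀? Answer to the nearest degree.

Unpolarized light through the first polarizer → I₁ = ½ I₀, now polarized at 10°.
Need I₂/I₀ = 0.0477, so cos²(θ − 10°) = 0.0477 / 0.5 = 0.0954.
θ − 10° = arccos(√0.0954) = 72.0°, giving θ ≈ 10 + 72.0 = 82.0°.

θ ≈ 82°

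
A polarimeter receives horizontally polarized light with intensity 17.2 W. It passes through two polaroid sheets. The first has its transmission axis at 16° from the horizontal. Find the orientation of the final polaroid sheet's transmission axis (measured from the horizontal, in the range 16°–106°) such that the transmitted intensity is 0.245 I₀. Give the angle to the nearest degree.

I₁ = I₀ cos²(16° − 0°) = I₀ cos²(16°) = 0.924 I₀.
Need I₂/I₀ = 0.245, so cos²(θ − 16°) = 0.245 / 0.924 = 0.2651.
θ − 16° = arccos(√0.2651) = 59.0°, giving θ ≈ 16 + 59.0 = 75.0°.

θ ≈ 75°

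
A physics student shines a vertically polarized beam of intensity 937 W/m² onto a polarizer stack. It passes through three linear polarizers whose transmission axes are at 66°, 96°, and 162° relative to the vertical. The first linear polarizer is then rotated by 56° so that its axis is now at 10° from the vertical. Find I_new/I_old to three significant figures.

I_new/I_old ≈ 0.0380

Before rotation:
By Malus's law, I₁ = I₀ cos²(66° − 0°) = I₀ cos²(66°) = 0.1654 I₀.
I₂ = I₁ cos²(96° − 66°) = 0.1654 I₀ · cos²(30°) = 0.1241 I₀.
I₃ = I₂ cos²(162° − 96°) = 0.1241 I₀ · cos²(66°) = 0.02053 I₀.
After rotation:
I₁ = I₀ cos²(10° − 0°) = I₀ cos²(10°) = 0.9698 I₀.
I₂ = I₁ cos²(96° − 10°) = 0.9698 I₀ · cos²(86°) = 0.004719 I₀.
I₃ = I₂ cos²(162° − 96°) = 0.004719 I₀ · cos²(66°) = 0.0007807 I₀.
Ratio = 0.0007807 / 0.02053 = 0.03804.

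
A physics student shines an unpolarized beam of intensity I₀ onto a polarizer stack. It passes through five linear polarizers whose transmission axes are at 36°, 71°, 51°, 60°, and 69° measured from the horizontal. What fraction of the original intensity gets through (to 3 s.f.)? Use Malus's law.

Unpolarized light through the first polarizer → I₁ = ½ I₀, now polarized at 36°.
I₂ = I₁ cos²(71° − 36°) = 0.5 I₀ · cos²(35°) = 0.3355 I₀.
I₃ = I₂ cos²(51° − 71°) = 0.3355 I₀ · cos²(20°) = 0.2963 I₀.
I₄ = I₃ cos²(60° − 51°) = 0.2963 I₀ · cos²(9°) = 0.289 I₀.
I₅ = I₄ cos²(69° − 60°) = 0.289 I₀ · cos²(9°) = 0.2819 I₀.
Transmitted fraction = 0.2819.

≈ 0.282 I₀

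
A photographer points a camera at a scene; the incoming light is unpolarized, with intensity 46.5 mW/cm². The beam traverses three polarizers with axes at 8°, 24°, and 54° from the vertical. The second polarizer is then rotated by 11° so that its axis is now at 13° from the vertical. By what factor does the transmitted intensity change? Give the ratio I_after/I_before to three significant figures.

Before rotation:
Unpolarized light through the first polarizer → I₁ = ½ I₀, now polarized at 8°.
I₂ = I₁ cos²(24° − 8°) = 0.5 I₀ · cos²(16°) = 0.462 I₀.
I₃ = I₂ cos²(54° − 24°) = 0.462 I₀ · cos²(30°) = 0.3465 I₀.
After rotation:
Unpolarized light through the first polarizer → I₁ = ½ I₀, now polarized at 8°.
I₂ = I₁ cos²(13° − 8°) = 0.5 I₀ · cos²(5°) = 0.4962 I₀.
I₃ = I₂ cos²(54° − 13°) = 0.4962 I₀ · cos²(41°) = 0.2826 I₀.
Ratio = 0.2826 / 0.3465 = 0.8156.

I_new/I_old ≈ 0.816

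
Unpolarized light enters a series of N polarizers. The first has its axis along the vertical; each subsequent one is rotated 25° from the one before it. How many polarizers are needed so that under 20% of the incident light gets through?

N = 6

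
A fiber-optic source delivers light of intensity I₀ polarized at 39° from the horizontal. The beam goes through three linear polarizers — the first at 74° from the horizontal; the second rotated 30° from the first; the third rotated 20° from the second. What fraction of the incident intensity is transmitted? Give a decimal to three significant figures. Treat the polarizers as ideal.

≈ 0.444 I₀

By Malus's law, I₁ = I₀ cos²(74° − 39°) = I₀ cos²(35°) = 0.671 I₀.
I₂ = I₁ cos²(30°) = 0.671 · 0.75 I₀ = 0.5033 I₀.
I₃ = I₂ cos²(20°) = 0.5033 · 0.883 I₀ = 0.4444 I₀.
Transmitted fraction = 0.4444.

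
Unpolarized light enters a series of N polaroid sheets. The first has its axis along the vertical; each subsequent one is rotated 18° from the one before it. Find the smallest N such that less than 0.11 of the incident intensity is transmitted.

N = 17

First polarizer halves the unpolarized light: factor 1/2.
Each further stage multiplies by cos²(18°) = 0.9045.
After N polarizers: T = 0.5·0.9045^(N−1). Require T < 0.11 ⇒ N−1 > ln(0.11/0.5)/ln(0.9045) = 15.09, so N−1 ≥ 16 and N = 17.
Check: N=17 gives T = 0.1004 < 0.11; N=16 gives T = 0.111.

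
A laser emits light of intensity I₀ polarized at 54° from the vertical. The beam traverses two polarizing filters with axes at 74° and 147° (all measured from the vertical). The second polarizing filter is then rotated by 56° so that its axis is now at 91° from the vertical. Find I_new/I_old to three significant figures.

I_new/I_old ≈ 10.7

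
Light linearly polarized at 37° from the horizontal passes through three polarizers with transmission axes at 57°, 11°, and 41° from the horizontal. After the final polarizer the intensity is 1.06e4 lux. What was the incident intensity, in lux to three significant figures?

I₁ = I₀ cos²(57° − 37°) = I₀ cos²(20°) = 0.883 I₀.
I₂ = I₁ cos²(11° − 57°) = 0.883 I₀ · cos²(46°) = 0.4261 I₀.
I₃ = I₂ cos²(41° − 11°) = 0.4261 I₀ · cos²(30°) = 0.3196 I₀.
So 1.06e4 lux = 0.3196 I₀, giving I₀ = 1.06e4/0.3196 = 3.317e+04 lux.

I₀ ≈ 3.32e4 lux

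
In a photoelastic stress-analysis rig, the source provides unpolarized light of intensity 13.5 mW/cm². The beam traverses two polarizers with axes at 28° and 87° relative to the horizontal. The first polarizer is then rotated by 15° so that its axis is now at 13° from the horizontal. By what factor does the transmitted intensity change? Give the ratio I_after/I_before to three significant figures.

I_new/I_old ≈ 0.286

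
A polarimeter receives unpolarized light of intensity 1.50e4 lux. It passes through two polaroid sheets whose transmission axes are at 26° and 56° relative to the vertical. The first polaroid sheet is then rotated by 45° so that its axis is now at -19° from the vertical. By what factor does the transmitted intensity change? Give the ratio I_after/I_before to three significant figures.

I_new/I_old ≈ 0.0893

Before rotation:
Unpolarized light through the first polarizer → I₁ = ½ I₀, now polarized at 26°.
I₂ = I₁ cos²(56° − 26°) = 0.5 I₀ · cos²(30°) = 0.375 I₀.
After rotation:
Unpolarized light through the first polarizer → I₁ = ½ I₀, now polarized at -19°.
I₂ = I₁ cos²(56° + 19°) = 0.5 I₀ · cos²(75°) = 0.03349 I₀.
Ratio = 0.03349 / 0.375 = 0.08932.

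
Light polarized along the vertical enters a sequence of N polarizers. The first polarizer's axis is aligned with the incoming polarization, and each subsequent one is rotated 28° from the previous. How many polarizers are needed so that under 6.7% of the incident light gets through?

N = 12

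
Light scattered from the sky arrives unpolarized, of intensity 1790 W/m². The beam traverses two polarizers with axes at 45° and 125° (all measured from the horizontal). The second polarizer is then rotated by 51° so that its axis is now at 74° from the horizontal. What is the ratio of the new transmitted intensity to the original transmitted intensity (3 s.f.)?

Before rotation:
Unpolarized light through the first polarizer → I₁ = ½ I₀, now polarized at 45°.
I₂ = I₁ cos²(125° − 45°) = 0.5 I₀ · cos²(80°) = 0.01508 I₀.
After rotation:
Unpolarized light through the first polarizer → I₁ = ½ I₀, now polarized at 45°.
I₂ = I₁ cos²(74° − 45°) = 0.5 I₀ · cos²(29°) = 0.3825 I₀.
Ratio = 0.3825 / 0.01508 = 25.37.

I_new/I_old ≈ 25.4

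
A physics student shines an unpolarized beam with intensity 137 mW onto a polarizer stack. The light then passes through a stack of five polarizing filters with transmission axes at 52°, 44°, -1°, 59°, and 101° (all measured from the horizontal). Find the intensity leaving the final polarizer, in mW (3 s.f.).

I ≈ 4.64 mW

Unpolarized light through the first polarizer → I₁ = 137 mW/2 = 68.5 mW, polarized at 52°.
I₂ = I₁ · cos²(8°) = 68.5 · 0.9806 = 67.17 mW.
I₃ = I₂ · cos²(45°) = 67.17 · 0.5 = 33.59 mW.
I₄ = I₃ · cos²(60°) = 33.59 · 0.25 = 8.397 mW.
I₅ = I₄ · cos²(42°) = 8.397 · 0.5523 = 4.637 mW.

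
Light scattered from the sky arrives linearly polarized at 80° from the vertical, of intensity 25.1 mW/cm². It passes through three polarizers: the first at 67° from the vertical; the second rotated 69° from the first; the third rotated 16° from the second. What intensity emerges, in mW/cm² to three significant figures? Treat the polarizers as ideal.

I ≈ 2.83 mW/cm²

I₁ = 25.1 mW/cm² · cos²(13°) = 23.83 mW/cm².
I₂ = I₁ · cos²(69°) = 23.83 · 0.1284 = 3.06 mW/cm².
I₃ = I₂ · cos²(16°) = 3.06 · 0.924 = 2.828 mW/cm².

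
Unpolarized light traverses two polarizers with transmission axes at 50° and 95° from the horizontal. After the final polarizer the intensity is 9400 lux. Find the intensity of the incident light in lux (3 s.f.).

Unpolarized light through the first polarizer → I₁ = ½ I₀, now polarized at 50°.
I₂ = I₁ cos²(95° − 50°) = 0.5 I₀ · cos²(45°) = 0.25 I₀.
So 9400 lux = 0.25 I₀, giving I₀ = 9400/0.25 = 3.76e+04 lux.

I₀ ≈ 3.76e4 lux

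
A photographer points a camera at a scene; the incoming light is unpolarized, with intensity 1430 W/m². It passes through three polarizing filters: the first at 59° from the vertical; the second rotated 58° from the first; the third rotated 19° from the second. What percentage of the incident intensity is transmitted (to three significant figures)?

Unpolarized light through the first polarizer → I₁ = 1430 W/m²/2 = 715 W/m², polarized at 59°.
I₂ = I₁ · cos²(58°) = 715 · 0.2808 = 200.8 W/m².
I₃ = I₂ · cos²(19°) = 200.8 · 0.894 = 179.5 W/m².
That is 12.55% of the incident intensity.

≈ 12.6%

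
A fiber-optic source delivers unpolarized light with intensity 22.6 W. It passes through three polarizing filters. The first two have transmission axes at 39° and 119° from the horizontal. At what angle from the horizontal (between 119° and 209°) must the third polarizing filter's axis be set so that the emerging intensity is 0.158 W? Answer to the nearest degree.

θ ≈ 166°

Unpolarized light through the first polarizer → I₁ = ½ I₀, now polarized at 39°.
I₂ = I₁ cos²(119° − 39°) = 0.5 I₀ · cos²(80°) = 0.01508 I₀.
Target fraction: 0.158 / 22.6 W = 0.006991 of I₀.
Need I₃/I₀ = 0.006991, so cos²(θ − 119°) = 0.006991 / 0.01508 = 0.4637.
θ − 119° = arccos(√0.4637) = 47.1°, giving θ ≈ 119 + 47.1 = 166.1°.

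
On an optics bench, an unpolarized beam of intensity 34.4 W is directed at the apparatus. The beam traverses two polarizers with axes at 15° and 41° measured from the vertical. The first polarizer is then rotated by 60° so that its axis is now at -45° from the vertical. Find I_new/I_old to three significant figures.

I_new/I_old ≈ 0.00602

Before rotation:
Unpolarized light through the first polarizer → I₁ = ½ I₀, now polarized at 15°.
I₂ = I₁ cos²(41° − 15°) = 0.5 I₀ · cos²(26°) = 0.4039 I₀.
After rotation:
Unpolarized light through the first polarizer → I₁ = ½ I₀, now polarized at -45°.
I₂ = I₁ cos²(41° + 45°) = 0.5 I₀ · cos²(86°) = 0.002433 I₀.
Ratio = 0.002433 / 0.4039 = 0.006023.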